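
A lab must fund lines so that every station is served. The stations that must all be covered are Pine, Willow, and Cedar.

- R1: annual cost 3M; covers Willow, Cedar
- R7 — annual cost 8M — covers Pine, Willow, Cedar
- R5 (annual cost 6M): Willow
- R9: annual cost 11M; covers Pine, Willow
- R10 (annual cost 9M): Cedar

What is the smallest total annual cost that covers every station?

The greedy cost-per-new-station heuristic would pick R1 and R7 for 11, but a cheaper cover exists.
R7 alone covers Pine, Willow, Cedar — every station.
Total annual cost: 8.
No cover costs less than 8.

8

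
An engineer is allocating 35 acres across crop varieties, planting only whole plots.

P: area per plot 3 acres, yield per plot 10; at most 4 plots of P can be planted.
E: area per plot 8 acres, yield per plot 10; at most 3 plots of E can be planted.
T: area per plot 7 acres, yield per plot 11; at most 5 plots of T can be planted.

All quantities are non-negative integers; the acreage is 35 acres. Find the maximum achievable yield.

4×P and 3×T: area 33 ≤ 35, yield 4·10 + 3·11 = 73.
4×P, 1×E, and 2×T: area 34 ≤ 35, yield 4·10 + 1·10 + 2·11 = 72.
Best is 73.

73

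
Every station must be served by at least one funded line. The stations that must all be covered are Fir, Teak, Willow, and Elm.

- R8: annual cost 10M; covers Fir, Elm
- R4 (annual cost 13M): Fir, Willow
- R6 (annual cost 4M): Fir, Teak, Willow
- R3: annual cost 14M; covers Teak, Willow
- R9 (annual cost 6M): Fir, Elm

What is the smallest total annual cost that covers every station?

10

Choose R6 and R9: together they cover Fir, Teak, Willow, Elm — every station.
Total annual cost: 4 + 6 = 10.
No cover costs less than 10.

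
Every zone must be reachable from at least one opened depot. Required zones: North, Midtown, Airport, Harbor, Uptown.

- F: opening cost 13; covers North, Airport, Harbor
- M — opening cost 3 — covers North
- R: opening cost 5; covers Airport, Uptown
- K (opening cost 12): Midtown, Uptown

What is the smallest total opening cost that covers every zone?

25

The greedy cost-per-new-zone heuristic would pick R, M, K, and F for 33, but a cheaper cover exists.
Choose F and K: together they cover North, Midtown, Airport, Harbor, Uptown — every zone.
Total opening cost: 13 + 12 = 25.
No cover costs less than 25.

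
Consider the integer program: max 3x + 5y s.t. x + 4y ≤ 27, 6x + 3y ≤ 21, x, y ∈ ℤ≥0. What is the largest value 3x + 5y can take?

30

The continuous relaxation peaks at (0.143, 6.71) with value 34.00; rounding to a feasible lattice point costs some objective.
(x,y)=(0,6): 1·0+4·6=24≤27, 6·0+3·6=18≤21, objective 30.
(x,y)=(1,5): 1·1+4·5=21≤27, 6·1+3·5=21≤21, objective 28.
The best lattice point is (0,6), giving 30.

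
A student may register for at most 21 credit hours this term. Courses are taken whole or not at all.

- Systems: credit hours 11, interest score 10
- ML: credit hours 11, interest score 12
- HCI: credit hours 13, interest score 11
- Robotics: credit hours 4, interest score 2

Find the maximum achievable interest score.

14

ML + Robotics: credit hours 11 + 4 = 15 ≤ 21, interest score 12 + 2 = 14.
ML: credit hours 11 ≤ 21, interest score 12.
HCI + Robotics: credit hours 13 + 4 = 17 ≤ 21, interest score 11 + 2 = 13.
Best is ML and Robotics with total interest score 14.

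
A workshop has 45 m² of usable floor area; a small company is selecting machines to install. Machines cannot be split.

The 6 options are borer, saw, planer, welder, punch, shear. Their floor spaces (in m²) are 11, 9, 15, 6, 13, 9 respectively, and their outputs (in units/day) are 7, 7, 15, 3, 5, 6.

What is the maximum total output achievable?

This is an integer program with binary decision variables.
Allowing fractional choices, the relaxed optimum would be about 35.5, but machines are indivisible.
borer + saw + planer + welder: floor space 11 + 9 + 15 + 6 = 41 ≤ 45, output 7 + 7 + 15 + 3 = 32.
saw + planer + welder + shear: floor space 9 + 15 + 6 + 9 = 39 ≤ 45, output 7 + 15 + 3 + 6 = 31.
borer + saw + planer + shear: floor space 11 + 9 + 15 + 9 = 44 ≤ 45, output 7 + 7 + 15 + 6 = 35.
Best is borer, saw, planer, and shear with total output 35.

35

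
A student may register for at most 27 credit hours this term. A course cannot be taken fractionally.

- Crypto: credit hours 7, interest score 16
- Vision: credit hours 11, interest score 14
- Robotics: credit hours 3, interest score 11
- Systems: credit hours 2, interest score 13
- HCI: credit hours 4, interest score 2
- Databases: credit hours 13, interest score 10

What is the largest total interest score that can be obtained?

Take Crypto, Vision, Robotics, Systems, and HCI: credit hours 7 + 11 + 3 + 2 + 4 = 27 ≤ 27, interest score 16 + 14 + 11 + 13 + 2 = 56.
No other feasible combination does better.

56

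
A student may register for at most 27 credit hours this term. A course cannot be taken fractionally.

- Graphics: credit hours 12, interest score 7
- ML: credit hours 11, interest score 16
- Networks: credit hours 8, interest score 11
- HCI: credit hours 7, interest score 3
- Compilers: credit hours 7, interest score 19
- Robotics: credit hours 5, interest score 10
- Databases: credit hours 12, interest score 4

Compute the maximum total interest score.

46

Allowing fractional choices, the relaxed optimum would be about 50.5, but courses are indivisible.
Networks + HCI + Compilers + Robotics: credit hours 8 + 7 + 7 + 5 = 27 ≤ 27, interest score 11 + 3 + 19 + 10 = 43.
ML + Compilers + Robotics: credit hours 11 + 7 + 5 = 23 ≤ 27, interest score 16 + 19 + 10 = 45.
ML + Networks + Compilers: credit hours 11 + 8 + 7 = 26 ≤ 27, interest score 16 + 11 + 19 = 46.
Best is ML, Networks, and Compilers with total interest score 46.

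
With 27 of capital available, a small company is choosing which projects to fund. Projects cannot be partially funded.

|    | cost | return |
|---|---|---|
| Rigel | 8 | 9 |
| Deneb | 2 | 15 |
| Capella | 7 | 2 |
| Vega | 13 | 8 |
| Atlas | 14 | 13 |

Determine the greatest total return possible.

Allowing fractional choices, the relaxed optimum would be about 38.8, but projects are indivisible.
Rigel + Deneb + Atlas: cost 8 + 2 + 14 = 24 ≤ 27, return 9 + 15 + 13 = 37.
Rigel + Deneb + Vega: cost 8 + 2 + 13 = 23 ≤ 27, return 9 + 15 + 8 = 32.
Best is Rigel, Deneb, and Atlas with total return 37.

37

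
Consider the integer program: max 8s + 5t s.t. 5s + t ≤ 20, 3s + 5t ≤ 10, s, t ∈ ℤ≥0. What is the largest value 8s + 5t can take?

24

Relaxing integrality, the LP optimum is 26.67 at (s,t) = (3.33, 0), which is not an integer point.
(s,t)=(3,0): 5·3+1·0=15≤20, 3·3+5·0=9≤10, objective 24.
(s,t)=(2,0): 5·2+1·0=10≤20, 3·2+5·0=6≤10, objective 16.
The best lattice point is (3,0), giving 24.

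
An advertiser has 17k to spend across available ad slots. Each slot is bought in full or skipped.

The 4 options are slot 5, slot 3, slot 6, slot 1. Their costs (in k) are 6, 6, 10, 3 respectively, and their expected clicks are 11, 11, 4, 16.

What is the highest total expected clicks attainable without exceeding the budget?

38

Allowing fractional choices, the relaxed optimum would be about 38.8, but ad slots are indivisible.
slot 5 + slot 3 + slot 1: cost 6 + 6 + 3 = 15 ≤ 17, expected clicks 11 + 11 + 16 = 38.
slot 5 + slot 1: cost 6 + 3 = 9 ≤ 17, expected clicks 11 + 16 = 27.
Best is slot 5, slot 3, and slot 1 with total expected clicks 38.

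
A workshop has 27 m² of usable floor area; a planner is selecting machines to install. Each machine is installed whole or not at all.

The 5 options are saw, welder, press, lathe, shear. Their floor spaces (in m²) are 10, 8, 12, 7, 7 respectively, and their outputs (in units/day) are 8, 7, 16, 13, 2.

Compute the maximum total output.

welder + press + lathe: floor space 8 + 12 + 7 = 27 ≤ 27, output 7 + 16 + 13 = 36.
press + lathe + shear: floor space 12 + 7 + 7 = 26 ≤ 27, output 16 + 13 + 2 = 31.
Best is welder, press, and lathe with total output 36.

36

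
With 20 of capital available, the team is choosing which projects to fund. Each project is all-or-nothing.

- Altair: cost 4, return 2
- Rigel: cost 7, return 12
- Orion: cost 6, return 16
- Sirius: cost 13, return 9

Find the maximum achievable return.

Orion + Sirius: cost 6 + 13 = 19 ≤ 20, return 16 + 9 = 25.
Rigel + Orion: cost 7 + 6 = 13 ≤ 20, return 12 + 16 = 28.
Altair + Rigel + Orion: cost 4 + 7 + 6 = 17 ≤ 20, return 2 + 12 + 16 = 30.
Best is Altair, Rigel, and Orion with total return 30.

30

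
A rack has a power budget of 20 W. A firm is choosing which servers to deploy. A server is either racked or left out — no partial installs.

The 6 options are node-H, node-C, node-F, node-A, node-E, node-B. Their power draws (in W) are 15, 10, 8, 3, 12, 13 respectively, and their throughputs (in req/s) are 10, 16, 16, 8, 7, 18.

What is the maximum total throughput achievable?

32

Take node-C and node-F: power draw 10 + 8 = 18 ≤ 20, throughput 16 + 16 = 32.
No other feasible combination does better.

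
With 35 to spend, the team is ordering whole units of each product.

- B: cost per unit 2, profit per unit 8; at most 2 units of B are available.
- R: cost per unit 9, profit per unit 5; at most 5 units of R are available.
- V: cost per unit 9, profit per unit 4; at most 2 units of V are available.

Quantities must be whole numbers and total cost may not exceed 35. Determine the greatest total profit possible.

B has the best ratio (8/2); taking only B gives at most 2×8 = 16 (stopped by the supply cap of 2).
Mixing does better — 2×B and 3×R: cost 31 ≤ 35, profit 2·8 + 3·5 = 31.

31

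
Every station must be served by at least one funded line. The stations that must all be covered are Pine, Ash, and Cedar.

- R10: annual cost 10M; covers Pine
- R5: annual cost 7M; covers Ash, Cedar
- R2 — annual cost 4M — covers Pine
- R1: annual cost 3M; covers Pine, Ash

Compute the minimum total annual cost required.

Choose R5 and R1: together they cover Pine, Ash, Cedar — every station.
Total annual cost: 7 + 3 = 10.
No cover costs less than 10.

10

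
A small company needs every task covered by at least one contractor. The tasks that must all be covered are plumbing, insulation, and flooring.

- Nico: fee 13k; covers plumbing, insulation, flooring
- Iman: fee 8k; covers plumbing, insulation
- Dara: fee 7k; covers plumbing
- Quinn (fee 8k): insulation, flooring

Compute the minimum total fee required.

13

Nico alone covers plumbing, insulation, flooring — every task.
Total fee: 13.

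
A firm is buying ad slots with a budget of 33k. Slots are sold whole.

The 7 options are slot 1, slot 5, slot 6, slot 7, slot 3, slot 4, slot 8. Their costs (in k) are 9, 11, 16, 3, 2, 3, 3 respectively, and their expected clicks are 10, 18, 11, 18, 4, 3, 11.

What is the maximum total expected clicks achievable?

Treat it as a binary knapsack problem.
Take slot 1, slot 5, slot 7, slot 3, slot 4, and slot 8: cost 9 + 11 + 3 + 2 + 3 + 3 = 31 ≤ 33, expected clicks 10 + 18 + 18 + 4 + 3 + 11 = 64.
No other feasible combination does better.

64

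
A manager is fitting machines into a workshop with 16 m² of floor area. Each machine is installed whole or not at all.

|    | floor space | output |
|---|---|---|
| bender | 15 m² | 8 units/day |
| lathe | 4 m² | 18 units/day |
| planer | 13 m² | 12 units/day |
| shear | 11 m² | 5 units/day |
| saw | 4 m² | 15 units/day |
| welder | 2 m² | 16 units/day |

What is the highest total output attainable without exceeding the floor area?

49

Allowing fractional choices, the relaxed optimum would be about 54.5, but machines are indivisible.
lathe + saw + welder: floor space 4 + 4 + 2 = 10 ≤ 16, output 18 + 15 + 16 = 49.
lathe + welder: floor space 4 + 2 = 6 ≤ 16, output 18 + 16 = 34.
Best is lathe, saw, and welder with total output 49.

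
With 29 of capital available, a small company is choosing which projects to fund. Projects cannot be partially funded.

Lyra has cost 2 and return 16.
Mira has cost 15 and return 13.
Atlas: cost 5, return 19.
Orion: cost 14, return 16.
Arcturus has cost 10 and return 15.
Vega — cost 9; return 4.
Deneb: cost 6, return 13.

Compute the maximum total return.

Allowing fractional choices, the relaxed optimum would be about 69.9, but projects are indivisible.
Lyra + Mira + Atlas + Deneb: cost 2 + 15 + 5 + 6 = 28 ≤ 29, return 16 + 13 + 19 + 13 = 61.
Lyra + Atlas + Orion + Deneb: cost 2 + 5 + 14 + 6 = 27 ≤ 29, return 16 + 19 + 16 + 13 = 64.
Lyra + Atlas + Arcturus + Deneb: cost 2 + 5 + 10 + 6 = 23 ≤ 29, return 16 + 19 + 15 + 13 = 63.
Best is Lyra, Atlas, Orion, and Deneb with total return 64.

64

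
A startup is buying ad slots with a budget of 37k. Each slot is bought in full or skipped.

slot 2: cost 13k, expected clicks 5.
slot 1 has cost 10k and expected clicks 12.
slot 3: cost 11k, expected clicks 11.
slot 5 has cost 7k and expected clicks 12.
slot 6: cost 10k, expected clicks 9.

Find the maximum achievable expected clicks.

Take slot 1, slot 3, and slot 5: cost 10 + 11 + 7 = 28 ≤ 37, expected clicks 12 + 11 + 12 = 35.
No other feasible combination does better.

35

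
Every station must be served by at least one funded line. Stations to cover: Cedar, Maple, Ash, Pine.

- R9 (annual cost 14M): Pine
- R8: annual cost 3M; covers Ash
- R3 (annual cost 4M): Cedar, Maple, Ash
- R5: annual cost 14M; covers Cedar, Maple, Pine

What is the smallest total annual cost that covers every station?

The greedy cost-per-new-station heuristic would pick R3 and R9 for 18, but a cheaper cover exists.
Choose R8 and R5: together they cover Cedar, Maple, Ash, Pine — every station.
Total annual cost: 3 + 14 = 17.
No cover costs less than 17.

17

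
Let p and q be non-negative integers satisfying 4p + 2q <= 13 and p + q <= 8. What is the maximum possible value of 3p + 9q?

(p,q)=(0,6) is feasible, giving 54.
(p,q)=(0,5) is feasible, giving 45.
Maximum is 54 at (p,q)=(0,6).

54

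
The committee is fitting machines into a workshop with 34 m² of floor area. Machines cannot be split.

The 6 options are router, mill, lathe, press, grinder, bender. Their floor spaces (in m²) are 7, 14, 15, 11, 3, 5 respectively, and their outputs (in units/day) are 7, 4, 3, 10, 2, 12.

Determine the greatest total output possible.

Allowing fractional choices, the relaxed optimum would be about 33.3, but machines are indivisible.
router + press + grinder + bender: floor space 7 + 11 + 3 + 5 = 26 ≤ 34, output 7 + 10 + 2 + 12 = 31.
mill + press + grinder + bender: floor space 14 + 11 + 3 + 5 = 33 ≤ 34, output 4 + 10 + 2 + 12 = 28.
router + press + bender: floor space 7 + 11 + 5 = 23 ≤ 34, output 7 + 10 + 12 = 29.
Best is router, press, grinder, and bender with total output 31.

31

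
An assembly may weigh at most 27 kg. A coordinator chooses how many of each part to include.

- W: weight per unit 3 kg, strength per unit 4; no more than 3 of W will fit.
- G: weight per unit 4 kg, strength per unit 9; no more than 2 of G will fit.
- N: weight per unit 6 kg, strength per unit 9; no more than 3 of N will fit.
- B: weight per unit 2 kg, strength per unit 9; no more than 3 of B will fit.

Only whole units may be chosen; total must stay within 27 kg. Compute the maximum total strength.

Take 2×G, 2×N, and 3×B: weight 26 ≤ 27, strength 2·9 + 2·9 + 3·9 = 63.
B has the best ratio (9/2) and is taken to its limit of 3; remaining capacity is filled optimally with the others.

63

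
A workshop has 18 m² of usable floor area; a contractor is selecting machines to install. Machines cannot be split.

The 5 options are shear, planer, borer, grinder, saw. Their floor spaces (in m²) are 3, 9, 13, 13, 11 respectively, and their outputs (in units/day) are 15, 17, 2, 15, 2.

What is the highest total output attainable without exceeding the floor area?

This is a 0-1 knapsack instance.
planer: floor space 9 ≤ 18, output 17.
shear + planer: floor space 3 + 9 = 12 ≤ 18, output 15 + 17 = 32.
shear + grinder: floor space 3 + 13 = 16 ≤ 18, output 15 + 15 = 30.
Best is shear and planer with total output 32.

32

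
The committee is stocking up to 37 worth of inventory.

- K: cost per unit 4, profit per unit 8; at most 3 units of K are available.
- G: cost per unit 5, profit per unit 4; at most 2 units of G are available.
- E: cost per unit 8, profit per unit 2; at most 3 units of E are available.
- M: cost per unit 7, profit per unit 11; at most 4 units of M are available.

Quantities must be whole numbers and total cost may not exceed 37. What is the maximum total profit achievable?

60

3×K and 3×M: cost 33 ≤ 37, profit 3·8 + 3·11 = 57.
2×K and 4×M: cost 36 ≤ 37, profit 2·8 + 4·11 = 60.
Best is 60.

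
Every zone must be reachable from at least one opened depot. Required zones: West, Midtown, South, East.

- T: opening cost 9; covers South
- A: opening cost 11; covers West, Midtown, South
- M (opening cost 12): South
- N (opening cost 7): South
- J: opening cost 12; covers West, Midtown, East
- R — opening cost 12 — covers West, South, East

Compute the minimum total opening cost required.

19

The greedy cost-per-new-zone heuristic would pick A and J for 23, but a cheaper cover exists.
Choose N and J: together they cover West, Midtown, South, East — every zone.
Total opening cost: 7 + 12 = 19.
No cover costs less than 19.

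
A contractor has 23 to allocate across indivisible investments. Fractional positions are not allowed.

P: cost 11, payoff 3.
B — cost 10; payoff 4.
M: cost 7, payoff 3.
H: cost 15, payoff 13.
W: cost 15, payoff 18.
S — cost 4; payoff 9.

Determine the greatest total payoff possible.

27

Allowing fractional choices, the relaxed optimum would be about 30.5, but investments are indivisible.
W + S: cost 15 + 4 = 19 ≤ 23, payoff 18 + 9 = 27.
M + W: cost 7 + 15 = 22 ≤ 23, payoff 3 + 18 = 21.
H + S: cost 15 + 4 = 19 ≤ 23, payoff 13 + 9 = 22.
Best is W and S with total payoff 27.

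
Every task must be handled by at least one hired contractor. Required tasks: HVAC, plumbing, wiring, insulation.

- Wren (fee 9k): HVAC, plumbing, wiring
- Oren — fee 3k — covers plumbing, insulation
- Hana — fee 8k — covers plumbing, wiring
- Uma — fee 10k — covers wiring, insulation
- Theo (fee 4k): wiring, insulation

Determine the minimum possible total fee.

The greedy cost-per-new-task heuristic would pick Oren, Theo, and Wren for 16, but a cheaper cover exists.
Choose Wren and Oren: together they cover HVAC, plumbing, wiring, insulation — every task.
Total fee: 9 + 3 = 12.
No cover costs less than 12.

12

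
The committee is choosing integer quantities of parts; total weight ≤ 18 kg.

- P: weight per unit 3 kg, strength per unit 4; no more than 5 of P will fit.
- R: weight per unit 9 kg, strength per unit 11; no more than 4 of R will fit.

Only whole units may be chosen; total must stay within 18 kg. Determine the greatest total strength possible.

23

Take 3×P and 1×R: weight 18 ≤ 18, strength 3·4 + 1·11 = 23.
No other integer combination yields more.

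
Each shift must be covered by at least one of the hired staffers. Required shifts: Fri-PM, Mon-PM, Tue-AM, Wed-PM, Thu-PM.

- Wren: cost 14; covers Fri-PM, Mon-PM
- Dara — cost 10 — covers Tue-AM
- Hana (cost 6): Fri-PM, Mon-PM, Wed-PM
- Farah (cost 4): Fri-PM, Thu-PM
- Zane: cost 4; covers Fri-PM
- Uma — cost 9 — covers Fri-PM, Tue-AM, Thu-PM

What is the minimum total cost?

The greedy cost-per-new-shift heuristic would pick Hana, Farah, and Uma for 19, but a cheaper cover exists.
Choose Hana and Uma: together they cover Fri-PM, Mon-PM, Tue-AM, Wed-PM, Thu-PM — every shift.
Total cost: 6 + 9 = 15.
No cover costs less than 15.

15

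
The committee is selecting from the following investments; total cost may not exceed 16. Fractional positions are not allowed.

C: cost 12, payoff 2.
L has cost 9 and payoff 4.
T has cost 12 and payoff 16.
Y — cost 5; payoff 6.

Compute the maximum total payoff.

Allowing fractional choices, the relaxed optimum would be about 20.8, but investments are indivisible.
Y: cost 5 ≤ 16, payoff 6.
T: cost 12 ≤ 16, payoff 16.
L + Y: cost 9 + 5 = 14 ≤ 16, payoff 4 + 6 = 10.
Best is T with total payoff 16.

16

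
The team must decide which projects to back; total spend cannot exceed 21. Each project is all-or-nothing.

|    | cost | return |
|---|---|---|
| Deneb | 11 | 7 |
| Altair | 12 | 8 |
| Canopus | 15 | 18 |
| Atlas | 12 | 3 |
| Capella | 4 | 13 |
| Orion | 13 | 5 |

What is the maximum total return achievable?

Take Canopus and Capella: cost 15 + 4 = 19 ≤ 21, return 18 + 13 = 31.
No other feasible combination does better.

31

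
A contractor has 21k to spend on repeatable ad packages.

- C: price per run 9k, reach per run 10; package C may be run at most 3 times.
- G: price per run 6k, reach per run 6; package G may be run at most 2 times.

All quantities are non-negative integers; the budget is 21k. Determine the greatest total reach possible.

22

C has the best ratio (10/9); taking only C gives at most 2×10 = 20 (stopped by the price limit).
Mixing does better — 1×C and 2×G: price 21 ≤ 21, reach 1·10 + 2·6 = 22.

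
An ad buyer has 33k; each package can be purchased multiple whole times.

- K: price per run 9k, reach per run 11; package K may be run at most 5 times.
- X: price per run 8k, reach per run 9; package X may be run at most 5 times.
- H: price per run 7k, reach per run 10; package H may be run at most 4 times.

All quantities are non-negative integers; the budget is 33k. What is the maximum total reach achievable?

2×K and 2×H: price 32 ≤ 33, reach 2·11 + 2·10 = 42.
1×K and 3×H: price 30 ≤ 33, reach 1·11 + 3·10 = 41.
Best is 42.

42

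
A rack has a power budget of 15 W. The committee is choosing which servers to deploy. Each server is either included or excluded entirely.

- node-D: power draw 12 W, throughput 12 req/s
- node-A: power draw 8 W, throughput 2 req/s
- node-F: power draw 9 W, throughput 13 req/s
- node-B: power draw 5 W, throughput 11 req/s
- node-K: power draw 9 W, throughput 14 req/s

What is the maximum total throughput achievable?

25

node-K: power draw 9 ≤ 15, throughput 14.
node-B + node-K: power draw 5 + 9 = 14 ≤ 15, throughput 11 + 14 = 25.
node-F + node-B: power draw 9 + 5 = 14 ≤ 15, throughput 13 + 11 = 24.
Best is node-B and node-K with total throughput 25.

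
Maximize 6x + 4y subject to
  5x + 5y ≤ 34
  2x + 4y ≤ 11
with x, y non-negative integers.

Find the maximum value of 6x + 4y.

Relaxing integrality, the LP optimum is 33.00 at (x,y) = (5.5, 0), which is not an integer point.
(x,y)=(5,0) is feasible, giving 30.
(x,y)=(4,0) is feasible, giving 24.
The best lattice point is (5,0), giving 30.

30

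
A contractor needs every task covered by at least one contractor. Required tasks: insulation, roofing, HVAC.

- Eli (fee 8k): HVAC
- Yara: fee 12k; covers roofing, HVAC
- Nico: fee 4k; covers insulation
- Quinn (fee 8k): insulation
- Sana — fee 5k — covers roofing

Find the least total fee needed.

16

Choose Yara and Nico: together they cover insulation, roofing, HVAC — every task.
Total fee: 12 + 4 = 16.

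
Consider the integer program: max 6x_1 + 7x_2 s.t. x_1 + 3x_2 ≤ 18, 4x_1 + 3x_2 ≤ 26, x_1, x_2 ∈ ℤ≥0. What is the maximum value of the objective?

47

(x_1,x_2)=(2,5) is feasible, giving 47.
(x_1,x_2)=(3,4) is feasible, giving 46.
(x_1,x_2)=(1,5) is feasible, giving 41.
The best lattice point is (2,5), giving 47.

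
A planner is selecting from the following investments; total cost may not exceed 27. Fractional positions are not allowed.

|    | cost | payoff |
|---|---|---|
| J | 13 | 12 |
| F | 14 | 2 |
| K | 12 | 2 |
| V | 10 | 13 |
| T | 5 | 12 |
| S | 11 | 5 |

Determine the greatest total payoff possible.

30

Take V, T, and S: cost 10 + 5 + 11 = 26 ≤ 27, payoff 13 + 12 + 5 = 30.
No other feasible combination does better.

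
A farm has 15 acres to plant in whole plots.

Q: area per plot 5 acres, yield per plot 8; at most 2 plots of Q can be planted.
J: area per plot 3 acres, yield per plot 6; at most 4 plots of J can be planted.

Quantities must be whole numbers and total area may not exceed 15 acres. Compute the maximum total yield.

26

J has the best ratio (6/3); taking only J gives at most 4×6 = 24 (stopped by the supply cap of 4).
Mixing does better — 1×Q and 3×J: area 14 ≤ 15, yield 1·8 + 3·6 = 26.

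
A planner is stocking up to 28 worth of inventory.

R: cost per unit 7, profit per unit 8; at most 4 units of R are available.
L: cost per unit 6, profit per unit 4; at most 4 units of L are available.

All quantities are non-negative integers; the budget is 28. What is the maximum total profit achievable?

R has the best ratio (8/7); taking only R gives at most 4×8 = 32 (stopped by the cost limit).
Optimal: 4×R: cost 28 ≤ 28, profit 4·8 = 32.

32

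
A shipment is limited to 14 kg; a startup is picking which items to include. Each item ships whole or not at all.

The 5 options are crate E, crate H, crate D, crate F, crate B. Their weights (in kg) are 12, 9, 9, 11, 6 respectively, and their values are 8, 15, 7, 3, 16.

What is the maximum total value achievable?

16

Treat it as a binary knapsack problem.
Take crate B: weight 6 ≤ 14, value 16.
No other feasible combination does better.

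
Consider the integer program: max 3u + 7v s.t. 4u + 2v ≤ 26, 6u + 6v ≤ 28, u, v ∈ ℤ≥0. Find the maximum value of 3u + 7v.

28

(u,v)=(0,4) is feasible, giving 28.
(u,v)=(1,3) is feasible, giving 24.
No feasible integer point exceeds 28.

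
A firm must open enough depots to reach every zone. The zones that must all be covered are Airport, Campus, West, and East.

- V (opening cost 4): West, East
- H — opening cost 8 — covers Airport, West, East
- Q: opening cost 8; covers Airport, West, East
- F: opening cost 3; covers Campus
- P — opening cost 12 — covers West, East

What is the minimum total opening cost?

This is a weighted set-cover instance.
The greedy cost-per-new-zone heuristic would pick V, F, and H for 15, but a cheaper cover exists.
Choose H and F: together they cover Airport, Campus, West, East — every zone.
Total opening cost: 8 + 3 = 11.
No cover costs less than 11.

11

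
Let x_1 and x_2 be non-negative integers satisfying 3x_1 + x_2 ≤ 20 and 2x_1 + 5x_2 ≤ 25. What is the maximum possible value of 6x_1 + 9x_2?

57

(x_1,x_2)=(5,3) is feasible, giving 57.
(x_1,x_2)=(6,2) is feasible, giving 54.
(x_1,x_2)=(4,3) is feasible, giving 51.
(x_1,x_2)=(5,2) is feasible, giving 48.
No feasible integer point exceeds 57.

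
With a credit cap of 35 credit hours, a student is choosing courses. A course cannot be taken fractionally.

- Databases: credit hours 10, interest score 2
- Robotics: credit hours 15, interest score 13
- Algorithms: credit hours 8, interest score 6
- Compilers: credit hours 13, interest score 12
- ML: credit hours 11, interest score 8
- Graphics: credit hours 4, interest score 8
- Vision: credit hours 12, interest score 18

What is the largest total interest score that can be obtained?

40

This is an integer program with binary decision variables.
Robotics + Graphics + Vision: credit hours 15 + 4 + 12 = 31 ≤ 35, interest score 13 + 8 + 18 = 39.
Algorithms + ML + Graphics + Vision: credit hours 8 + 11 + 4 + 12 = 35 ≤ 35, interest score 6 + 8 + 8 + 18 = 40.
Best is Algorithms, ML, Graphics, and Vision with total interest score 40.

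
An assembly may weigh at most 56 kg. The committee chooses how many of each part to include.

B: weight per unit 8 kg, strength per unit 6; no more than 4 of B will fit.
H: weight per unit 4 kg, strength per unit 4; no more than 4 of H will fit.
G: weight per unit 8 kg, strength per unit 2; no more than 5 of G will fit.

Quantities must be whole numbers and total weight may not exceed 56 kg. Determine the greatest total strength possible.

H has the best ratio (4/4); taking only H gives at most 4×4 = 16 (stopped by the supply cap of 4).
Mixing does better — 4×B, 4×H, and 1×G: weight 56 ≤ 56, strength 4·6 + 4·4 + 1·2 = 42.

42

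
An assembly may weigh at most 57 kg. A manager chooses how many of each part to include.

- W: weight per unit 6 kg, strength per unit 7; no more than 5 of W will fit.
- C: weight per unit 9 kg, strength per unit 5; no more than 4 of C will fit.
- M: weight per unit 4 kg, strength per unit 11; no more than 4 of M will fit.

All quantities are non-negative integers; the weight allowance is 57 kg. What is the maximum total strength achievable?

This is a bounded integer knapsack.
M has the best ratio (11/4); taking only M gives at most 4×11 = 44 (stopped by the supply cap of 4).
Mixing does better — 5×W, 1×C, and 4×M: weight 55 ≤ 57, strength 5·7 + 1·5 + 4·11 = 84.

84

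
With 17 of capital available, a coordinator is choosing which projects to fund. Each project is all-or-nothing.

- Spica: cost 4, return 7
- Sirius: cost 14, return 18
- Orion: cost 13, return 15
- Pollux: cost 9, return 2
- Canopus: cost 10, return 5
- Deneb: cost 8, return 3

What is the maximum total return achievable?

Sirius: cost 14 ≤ 17, return 18.
Orion: cost 13 ≤ 17, return 15.
Spica + Orion: cost 4 + 13 = 17 ≤ 17, return 7 + 15 = 22.
Best is Spica and Orion with total return 22.

22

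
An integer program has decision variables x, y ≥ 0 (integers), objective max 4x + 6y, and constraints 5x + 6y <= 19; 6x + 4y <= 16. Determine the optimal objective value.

The continuous relaxation peaks at (0, 3.17) with value 19.00; rounding to a feasible lattice point costs some objective.
(x,y)=(0,3): 5·0+6·3=18≤19, 6·0+4·3=12≤16, objective 18.
(x,y)=(1,2): 5·1+6·2=17≤19, 6·1+4·2=14≤16, objective 16.
The best lattice point is (0,3), giving 18.

18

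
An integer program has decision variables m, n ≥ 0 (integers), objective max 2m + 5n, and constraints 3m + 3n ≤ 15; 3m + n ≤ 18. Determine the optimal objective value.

(m,n)=(0,5): 3·0+3·5=15≤15, 3·0+1·5=5≤18, objective 25.
(m,n)=(1,4): 3·1+3·4=15≤15, 3·1+1·4=7≤18, objective 22.
(m,n)=(0,4): 3·0+3·4=12≤15, 3·0+1·4=4≤18, objective 20.
No feasible integer point exceeds 25.

25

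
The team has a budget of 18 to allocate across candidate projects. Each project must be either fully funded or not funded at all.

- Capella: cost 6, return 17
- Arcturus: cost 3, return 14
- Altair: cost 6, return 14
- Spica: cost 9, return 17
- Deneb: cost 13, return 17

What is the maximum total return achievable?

48

Allowing fractional choices, the relaxed optimum would be about 50.7, but projects are indivisible.
Capella + Arcturus + Altair: cost 6 + 3 + 6 = 15 ≤ 18, return 17 + 14 + 14 = 45.
Capella + Arcturus + Spica: cost 6 + 3 + 9 = 18 ≤ 18, return 17 + 14 + 17 = 48.
Arcturus + Altair + Spica: cost 3 + 6 + 9 = 18 ≤ 18, return 14 + 14 + 17 = 45.
Best is Capella, Arcturus, and Spica with total return 48.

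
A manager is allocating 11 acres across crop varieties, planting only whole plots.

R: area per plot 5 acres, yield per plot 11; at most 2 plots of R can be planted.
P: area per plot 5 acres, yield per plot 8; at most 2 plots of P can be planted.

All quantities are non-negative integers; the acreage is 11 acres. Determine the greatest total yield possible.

This is a bounded integer knapsack.
1×R and 1×P: area 10 ≤ 11, yield 1·11 + 1·8 = 19.
2×R: area 10 ≤ 11, yield 2·11 = 22.
Best is 22.

22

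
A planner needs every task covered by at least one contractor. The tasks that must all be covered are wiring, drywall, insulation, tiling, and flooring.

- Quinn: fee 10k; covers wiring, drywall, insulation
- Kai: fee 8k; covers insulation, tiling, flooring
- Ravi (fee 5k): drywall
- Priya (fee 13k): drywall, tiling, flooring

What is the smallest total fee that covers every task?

18

This is an integer covering problem.
Choose Quinn and Kai: together they cover wiring, drywall, insulation, tiling, flooring — every task.
Total fee: 10 + 8 = 18.
No cover costs less than 18.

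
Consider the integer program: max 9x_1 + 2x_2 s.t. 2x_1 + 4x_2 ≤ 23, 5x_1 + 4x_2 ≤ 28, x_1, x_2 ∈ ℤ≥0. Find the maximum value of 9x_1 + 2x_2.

(x_1,x_2)=(5,0): 2·5+4·0=10≤23, 5·5+4·0=25≤28, objective 45.
(x_1,x_2)=(4,1): 2·4+4·1=12≤23, 5·4+4·1=24≤28, objective 38.
(x_1,x_2)=(4,0): 2·4+4·0=8≤23, 5·4+4·0=20≤28, objective 36.
The best lattice point is (5,0), giving 45.

45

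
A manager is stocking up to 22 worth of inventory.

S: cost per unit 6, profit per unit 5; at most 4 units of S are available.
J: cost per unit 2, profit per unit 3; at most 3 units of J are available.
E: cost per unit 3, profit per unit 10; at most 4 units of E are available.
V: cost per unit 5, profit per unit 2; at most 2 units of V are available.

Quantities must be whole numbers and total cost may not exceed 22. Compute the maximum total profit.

51

This is a bounded integer knapsack.
E has the best ratio (10/3); taking only E gives at most 4×10 = 40 (stopped by the supply cap of 4).
Mixing does better — 1×S, 2×J, and 4×E: cost 22 ≤ 22, profit 1·5 + 2·3 + 4·10 = 51.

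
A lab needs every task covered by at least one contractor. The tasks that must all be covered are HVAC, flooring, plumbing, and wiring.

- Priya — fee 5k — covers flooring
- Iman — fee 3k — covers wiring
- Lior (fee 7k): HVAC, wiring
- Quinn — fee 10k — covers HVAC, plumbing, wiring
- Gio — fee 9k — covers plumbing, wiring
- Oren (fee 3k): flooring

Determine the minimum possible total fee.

13

Choose Quinn and Oren: together they cover HVAC, flooring, plumbing, wiring — every task.
Total fee: 10 + 3 = 13.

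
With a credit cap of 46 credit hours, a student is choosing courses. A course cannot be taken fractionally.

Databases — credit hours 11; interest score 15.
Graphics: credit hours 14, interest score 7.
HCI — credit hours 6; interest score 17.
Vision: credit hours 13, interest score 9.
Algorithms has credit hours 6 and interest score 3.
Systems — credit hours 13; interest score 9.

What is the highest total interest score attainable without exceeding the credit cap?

50

This is a 0-1 knapsack instance.
Databases + Graphics + HCI + Vision: credit hours 11 + 14 + 6 + 13 = 44 ≤ 46, interest score 15 + 7 + 17 + 9 = 48.
Databases + Graphics + HCI + Systems: credit hours 11 + 14 + 6 + 13 = 44 ≤ 46, interest score 15 + 7 + 17 + 9 = 48.
Databases + HCI + Vision + Systems: credit hours 11 + 6 + 13 + 13 = 43 ≤ 46, interest score 15 + 17 + 9 + 9 = 50.
Best is Databases, HCI, Vision, and Systems with total interest score 50.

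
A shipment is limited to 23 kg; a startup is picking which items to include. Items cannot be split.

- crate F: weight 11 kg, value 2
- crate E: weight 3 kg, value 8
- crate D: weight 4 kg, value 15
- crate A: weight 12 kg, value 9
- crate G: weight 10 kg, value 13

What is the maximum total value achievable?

crate E + crate D + crate G: weight 3 + 4 + 10 = 17 ≤ 23, value 8 + 15 + 13 = 36.
crate D + crate G: weight 4 + 10 = 14 ≤ 23, value 15 + 13 = 28.
crate E + crate D + crate A: weight 3 + 4 + 12 = 19 ≤ 23, value 8 + 15 + 9 = 32.
Best is crate E, crate D, and crate G with total value 36.

36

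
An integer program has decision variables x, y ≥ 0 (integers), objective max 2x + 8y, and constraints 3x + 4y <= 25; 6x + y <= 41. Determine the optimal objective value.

(x,y)=(0,6): 3·0+4·6=24≤25, 6·0+1·6=6≤41, objective 48.
(x,y)=(1,5): 3·1+4·5=23≤25, 6·1+1·5=11≤41, objective 42.
Maximum is 48 at (x,y)=(0,6).

48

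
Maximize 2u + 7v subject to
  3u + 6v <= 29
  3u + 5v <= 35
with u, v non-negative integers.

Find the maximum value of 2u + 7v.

30

The continuous relaxation peaks at (0, 4.83) with value 33.83; rounding to a feasible lattice point costs some objective.
(u,v)=(1,4): 3·1+6·4=27≤29, 3·1+5·4=23≤35, objective 30.
(u,v)=(0,4): 3·0+6·4=24≤29, 3·0+5·4=20≤35, objective 28.
Maximum is 30 at (u,v)=(1,4).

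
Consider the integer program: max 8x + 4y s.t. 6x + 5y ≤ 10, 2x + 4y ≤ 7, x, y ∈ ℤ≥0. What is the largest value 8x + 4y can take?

(x,y)=(1,0): 6·1+5·0=6≤10, 2·1+4·0=2≤7, objective 8.
(x,y)=(0,1): 6·0+5·1=5≤10, 2·0+4·1=4≤7, objective 4.
(x,y)=(0,0): 6·0+5·0=0≤10, 2·0+4·0=0≤7, objective 0.
Maximum is 8 at (x,y)=(1,0).

8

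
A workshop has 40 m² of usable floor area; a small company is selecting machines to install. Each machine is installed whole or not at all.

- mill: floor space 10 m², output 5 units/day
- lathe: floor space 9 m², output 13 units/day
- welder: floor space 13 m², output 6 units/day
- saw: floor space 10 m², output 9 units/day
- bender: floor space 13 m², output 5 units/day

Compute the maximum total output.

28

Treat it as a binary knapsack problem.
Take lathe, welder, and saw: floor space 9 + 13 + 10 = 32 ≤ 40, output 13 + 6 + 9 = 28.
No other feasible combination does better.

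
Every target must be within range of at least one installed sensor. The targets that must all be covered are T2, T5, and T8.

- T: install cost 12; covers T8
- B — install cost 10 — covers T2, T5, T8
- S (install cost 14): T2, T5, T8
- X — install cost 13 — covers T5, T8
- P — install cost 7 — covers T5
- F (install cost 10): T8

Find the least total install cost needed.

This is an integer covering problem.
B alone covers T2, T5, T8 — every target.
Total install cost: 10.
No cover costs less than 10.

10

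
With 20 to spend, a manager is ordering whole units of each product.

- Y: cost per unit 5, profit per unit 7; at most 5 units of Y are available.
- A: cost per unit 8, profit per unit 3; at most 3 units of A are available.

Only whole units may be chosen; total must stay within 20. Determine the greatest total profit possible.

28

3×Y: cost 15 ≤ 20, profit 3·7 = 21.
4×Y: cost 20 ≤ 20, profit 4·7 = 28.
Best is 28.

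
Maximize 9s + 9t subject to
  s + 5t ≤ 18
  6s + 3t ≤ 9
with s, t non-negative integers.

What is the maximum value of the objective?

27

(s,t)=(0,3): 1·0+5·3=15≤18, 6·0+3·3=9≤9, objective 27.
(s,t)=(0,2): 1·0+5·2=10≤18, 6·0+3·2=6≤9, objective 18.
Maximum is 27 at (s,t)=(0,3).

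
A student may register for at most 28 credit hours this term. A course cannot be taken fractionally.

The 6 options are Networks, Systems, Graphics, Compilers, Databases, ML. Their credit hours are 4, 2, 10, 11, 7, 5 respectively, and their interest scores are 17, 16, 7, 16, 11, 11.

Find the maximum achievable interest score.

62

Networks + Systems + Compilers + ML: credit hours 4 + 2 + 11 + 5 = 22 ≤ 28, interest score 17 + 16 + 16 + 11 = 60.
Networks + Systems + Graphics + Databases + ML: credit hours 4 + 2 + 10 + 7 + 5 = 28 ≤ 28, interest score 17 + 16 + 7 + 11 + 11 = 62.
Networks + Systems + Compilers + Databases: credit hours 4 + 2 + 11 + 7 = 24 ≤ 28, interest score 17 + 16 + 16 + 11 = 60.
Best is Networks, Systems, Graphics, Databases, and ML with total interest score 62.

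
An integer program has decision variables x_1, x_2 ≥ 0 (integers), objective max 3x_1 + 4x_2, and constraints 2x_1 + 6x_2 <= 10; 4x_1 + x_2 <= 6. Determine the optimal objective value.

Relaxing integrality, the LP optimum is 8.64 at (x_1,x_2) = (1.18, 1.27), which is not an integer point.
(x_1,x_2)=(1,1): 2·1+6·1=8≤10, 4·1+1·1=5≤6, objective 7.
(x_1,x_2)=(0,1): 2·0+6·1=6≤10, 4·0+1·1=1≤6, objective 4.
(x_1,x_2)=(1,0): 2·1+6·0=2≤10, 4·1+1·0=4≤6, objective 3.
The best lattice point is (1,1), giving 7.

7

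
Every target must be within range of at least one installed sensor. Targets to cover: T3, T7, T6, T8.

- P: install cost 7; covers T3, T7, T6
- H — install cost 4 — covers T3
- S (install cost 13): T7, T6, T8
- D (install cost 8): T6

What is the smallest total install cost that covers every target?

The greedy cost-per-new-target heuristic would pick P and S for 20, but a cheaper cover exists.
Choose H and S: together they cover T3, T7, T6, T8 — every target.
Total install cost: 4 + 13 = 17.
No cover costs less than 17.

17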